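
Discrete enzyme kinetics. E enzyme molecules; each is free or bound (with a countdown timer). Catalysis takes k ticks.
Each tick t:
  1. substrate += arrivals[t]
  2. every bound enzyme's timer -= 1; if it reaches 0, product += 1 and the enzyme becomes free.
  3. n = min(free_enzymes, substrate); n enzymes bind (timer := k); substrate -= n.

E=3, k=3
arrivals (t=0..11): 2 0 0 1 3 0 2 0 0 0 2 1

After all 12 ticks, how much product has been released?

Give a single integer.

t=0: arr=2 -> substrate=0 bound=2 product=0
t=1: arr=0 -> substrate=0 bound=2 product=0
t=2: arr=0 -> substrate=0 bound=2 product=0
t=3: arr=1 -> substrate=0 bound=1 product=2
t=4: arr=3 -> substrate=1 bound=3 product=2
t=5: arr=0 -> substrate=1 bound=3 product=2
t=6: arr=2 -> substrate=2 bound=3 product=3
t=7: arr=0 -> substrate=0 bound=3 product=5
t=8: arr=0 -> substrate=0 bound=3 product=5
t=9: arr=0 -> substrate=0 bound=2 product=6
t=10: arr=2 -> substrate=0 bound=2 product=8
t=11: arr=1 -> substrate=0 bound=3 product=8

Answer: 8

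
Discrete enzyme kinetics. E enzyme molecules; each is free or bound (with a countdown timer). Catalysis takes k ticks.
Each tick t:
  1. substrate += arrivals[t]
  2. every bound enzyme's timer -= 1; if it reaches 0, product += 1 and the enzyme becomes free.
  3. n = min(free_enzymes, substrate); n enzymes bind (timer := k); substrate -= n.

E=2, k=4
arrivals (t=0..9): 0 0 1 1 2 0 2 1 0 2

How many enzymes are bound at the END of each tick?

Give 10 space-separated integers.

t=0: arr=0 -> substrate=0 bound=0 product=0
t=1: arr=0 -> substrate=0 bound=0 product=0
t=2: arr=1 -> substrate=0 bound=1 product=0
t=3: arr=1 -> substrate=0 bound=2 product=0
t=4: arr=2 -> substrate=2 bound=2 product=0
t=5: arr=0 -> substrate=2 bound=2 product=0
t=6: arr=2 -> substrate=3 bound=2 product=1
t=7: arr=1 -> substrate=3 bound=2 product=2
t=8: arr=0 -> substrate=3 bound=2 product=2
t=9: arr=2 -> substrate=5 bound=2 product=2

Answer: 0 0 1 2 2 2 2 2 2 2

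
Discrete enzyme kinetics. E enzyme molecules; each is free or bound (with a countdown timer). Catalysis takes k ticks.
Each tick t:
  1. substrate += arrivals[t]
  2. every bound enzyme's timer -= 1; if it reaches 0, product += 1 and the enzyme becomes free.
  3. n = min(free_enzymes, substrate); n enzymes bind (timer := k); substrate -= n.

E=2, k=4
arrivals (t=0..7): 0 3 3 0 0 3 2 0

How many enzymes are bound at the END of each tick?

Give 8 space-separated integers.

t=0: arr=0 -> substrate=0 bound=0 product=0
t=1: arr=3 -> substrate=1 bound=2 product=0
t=2: arr=3 -> substrate=4 bound=2 product=0
t=3: arr=0 -> substrate=4 bound=2 product=0
t=4: arr=0 -> substrate=4 bound=2 product=0
t=5: arr=3 -> substrate=5 bound=2 product=2
t=6: arr=2 -> substrate=7 bound=2 product=2
t=7: arr=0 -> substrate=7 bound=2 product=2

Answer: 0 2 2 2 2 2 2 2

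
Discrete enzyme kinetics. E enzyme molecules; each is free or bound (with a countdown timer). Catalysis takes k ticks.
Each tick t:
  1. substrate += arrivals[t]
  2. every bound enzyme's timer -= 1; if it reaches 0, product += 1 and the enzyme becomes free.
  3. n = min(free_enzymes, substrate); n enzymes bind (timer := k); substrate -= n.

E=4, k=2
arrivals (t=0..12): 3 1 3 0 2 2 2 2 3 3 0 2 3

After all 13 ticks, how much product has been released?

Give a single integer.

Answer: 21

Derivation:
t=0: arr=3 -> substrate=0 bound=3 product=0
t=1: arr=1 -> substrate=0 bound=4 product=0
t=2: arr=3 -> substrate=0 bound=4 product=3
t=3: arr=0 -> substrate=0 bound=3 product=4
t=4: arr=2 -> substrate=0 bound=2 product=7
t=5: arr=2 -> substrate=0 bound=4 product=7
t=6: arr=2 -> substrate=0 bound=4 product=9
t=7: arr=2 -> substrate=0 bound=4 product=11
t=8: arr=3 -> substrate=1 bound=4 product=13
t=9: arr=3 -> substrate=2 bound=4 product=15
t=10: arr=0 -> substrate=0 bound=4 product=17
t=11: arr=2 -> substrate=0 bound=4 product=19
t=12: arr=3 -> substrate=1 bound=4 product=21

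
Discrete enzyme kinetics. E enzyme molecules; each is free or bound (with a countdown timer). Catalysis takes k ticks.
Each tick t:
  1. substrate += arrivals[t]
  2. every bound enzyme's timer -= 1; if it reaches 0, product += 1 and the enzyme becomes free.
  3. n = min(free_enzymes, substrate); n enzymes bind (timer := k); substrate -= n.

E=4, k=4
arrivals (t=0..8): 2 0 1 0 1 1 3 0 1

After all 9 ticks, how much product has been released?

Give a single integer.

Answer: 4

Derivation:
t=0: arr=2 -> substrate=0 bound=2 product=0
t=1: arr=0 -> substrate=0 bound=2 product=0
t=2: arr=1 -> substrate=0 bound=3 product=0
t=3: arr=0 -> substrate=0 bound=3 product=0
t=4: arr=1 -> substrate=0 bound=2 product=2
t=5: arr=1 -> substrate=0 bound=3 product=2
t=6: arr=3 -> substrate=1 bound=4 product=3
t=7: arr=0 -> substrate=1 bound=4 product=3
t=8: arr=1 -> substrate=1 bound=4 product=4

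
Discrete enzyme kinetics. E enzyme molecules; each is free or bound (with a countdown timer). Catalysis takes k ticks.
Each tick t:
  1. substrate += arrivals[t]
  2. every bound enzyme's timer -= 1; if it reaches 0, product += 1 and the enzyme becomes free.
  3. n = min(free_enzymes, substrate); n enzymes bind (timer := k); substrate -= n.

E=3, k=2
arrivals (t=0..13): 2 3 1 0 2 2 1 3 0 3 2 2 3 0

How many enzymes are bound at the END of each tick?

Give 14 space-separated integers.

t=0: arr=2 -> substrate=0 bound=2 product=0
t=1: arr=3 -> substrate=2 bound=3 product=0
t=2: arr=1 -> substrate=1 bound=3 product=2
t=3: arr=0 -> substrate=0 bound=3 product=3
t=4: arr=2 -> substrate=0 bound=3 product=5
t=5: arr=2 -> substrate=1 bound=3 product=6
t=6: arr=1 -> substrate=0 bound=3 product=8
t=7: arr=3 -> substrate=2 bound=3 product=9
t=8: arr=0 -> substrate=0 bound=3 product=11
t=9: arr=3 -> substrate=2 bound=3 product=12
t=10: arr=2 -> substrate=2 bound=3 product=14
t=11: arr=2 -> substrate=3 bound=3 product=15
t=12: arr=3 -> substrate=4 bound=3 product=17
t=13: arr=0 -> substrate=3 bound=3 product=18

Answer: 2 3 3 3 3 3 3 3 3 3 3 3 3 3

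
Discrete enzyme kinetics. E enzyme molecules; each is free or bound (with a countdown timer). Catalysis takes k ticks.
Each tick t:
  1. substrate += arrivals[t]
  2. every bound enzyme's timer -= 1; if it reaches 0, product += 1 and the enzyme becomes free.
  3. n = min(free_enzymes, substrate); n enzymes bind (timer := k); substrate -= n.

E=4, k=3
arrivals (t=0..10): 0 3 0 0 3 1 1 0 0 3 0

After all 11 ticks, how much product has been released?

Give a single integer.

t=0: arr=0 -> substrate=0 bound=0 product=0
t=1: arr=3 -> substrate=0 bound=3 product=0
t=2: arr=0 -> substrate=0 bound=3 product=0
t=3: arr=0 -> substrate=0 bound=3 product=0
t=4: arr=3 -> substrate=0 bound=3 product=3
t=5: arr=1 -> substrate=0 bound=4 product=3
t=6: arr=1 -> substrate=1 bound=4 product=3
t=7: arr=0 -> substrate=0 bound=2 product=6
t=8: arr=0 -> substrate=0 bound=1 product=7
t=9: arr=3 -> substrate=0 bound=4 product=7
t=10: arr=0 -> substrate=0 bound=3 product=8

Answer: 8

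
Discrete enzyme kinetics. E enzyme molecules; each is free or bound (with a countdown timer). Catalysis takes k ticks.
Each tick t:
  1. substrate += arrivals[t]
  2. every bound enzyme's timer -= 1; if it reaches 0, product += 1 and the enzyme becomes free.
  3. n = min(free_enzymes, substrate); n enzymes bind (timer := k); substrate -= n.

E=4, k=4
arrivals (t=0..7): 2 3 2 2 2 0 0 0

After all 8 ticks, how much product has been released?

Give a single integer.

t=0: arr=2 -> substrate=0 bound=2 product=0
t=1: arr=3 -> substrate=1 bound=4 product=0
t=2: arr=2 -> substrate=3 bound=4 product=0
t=3: arr=2 -> substrate=5 bound=4 product=0
t=4: arr=2 -> substrate=5 bound=4 product=2
t=5: arr=0 -> substrate=3 bound=4 product=4
t=6: arr=0 -> substrate=3 bound=4 product=4
t=7: arr=0 -> substrate=3 bound=4 product=4

Answer: 4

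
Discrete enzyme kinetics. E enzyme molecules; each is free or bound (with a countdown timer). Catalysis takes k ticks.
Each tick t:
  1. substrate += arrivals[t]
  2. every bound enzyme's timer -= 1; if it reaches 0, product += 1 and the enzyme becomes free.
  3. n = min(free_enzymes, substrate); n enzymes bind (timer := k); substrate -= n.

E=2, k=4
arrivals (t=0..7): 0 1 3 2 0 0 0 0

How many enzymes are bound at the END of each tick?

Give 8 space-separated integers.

t=0: arr=0 -> substrate=0 bound=0 product=0
t=1: arr=1 -> substrate=0 bound=1 product=0
t=2: arr=3 -> substrate=2 bound=2 product=0
t=3: arr=2 -> substrate=4 bound=2 product=0
t=4: arr=0 -> substrate=4 bound=2 product=0
t=5: arr=0 -> substrate=3 bound=2 product=1
t=6: arr=0 -> substrate=2 bound=2 product=2
t=7: arr=0 -> substrate=2 bound=2 product=2

Answer: 0 1 2 2 2 2 2 2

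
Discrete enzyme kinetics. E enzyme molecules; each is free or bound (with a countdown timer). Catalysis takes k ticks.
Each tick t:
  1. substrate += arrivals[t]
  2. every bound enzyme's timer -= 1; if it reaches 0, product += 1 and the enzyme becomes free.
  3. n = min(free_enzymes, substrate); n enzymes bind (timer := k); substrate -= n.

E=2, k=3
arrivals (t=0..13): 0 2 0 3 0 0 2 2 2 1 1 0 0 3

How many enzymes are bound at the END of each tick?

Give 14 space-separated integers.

t=0: arr=0 -> substrate=0 bound=0 product=0
t=1: arr=2 -> substrate=0 bound=2 product=0
t=2: arr=0 -> substrate=0 bound=2 product=0
t=3: arr=3 -> substrate=3 bound=2 product=0
t=4: arr=0 -> substrate=1 bound=2 product=2
t=5: arr=0 -> substrate=1 bound=2 product=2
t=6: arr=2 -> substrate=3 bound=2 product=2
t=7: arr=2 -> substrate=3 bound=2 product=4
t=8: arr=2 -> substrate=5 bound=2 product=4
t=9: arr=1 -> substrate=6 bound=2 product=4
t=10: arr=1 -> substrate=5 bound=2 product=6
t=11: arr=0 -> substrate=5 bound=2 product=6
t=12: arr=0 -> substrate=5 bound=2 product=6
t=13: arr=3 -> substrate=6 bound=2 product=8

Answer: 0 2 2 2 2 2 2 2 2 2 2 2 2 2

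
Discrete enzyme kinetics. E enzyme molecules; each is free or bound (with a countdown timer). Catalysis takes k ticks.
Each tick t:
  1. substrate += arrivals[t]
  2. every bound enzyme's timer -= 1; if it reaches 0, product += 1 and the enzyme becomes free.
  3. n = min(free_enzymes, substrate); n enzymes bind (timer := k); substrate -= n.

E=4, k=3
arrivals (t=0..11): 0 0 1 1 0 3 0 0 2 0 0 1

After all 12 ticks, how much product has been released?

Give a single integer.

Answer: 7

Derivation:
t=0: arr=0 -> substrate=0 bound=0 product=0
t=1: arr=0 -> substrate=0 bound=0 product=0
t=2: arr=1 -> substrate=0 bound=1 product=0
t=3: arr=1 -> substrate=0 bound=2 product=0
t=4: arr=0 -> substrate=0 bound=2 product=0
t=5: arr=3 -> substrate=0 bound=4 product=1
t=6: arr=0 -> substrate=0 bound=3 product=2
t=7: arr=0 -> substrate=0 bound=3 product=2
t=8: arr=2 -> substrate=0 bound=2 product=5
t=9: arr=0 -> substrate=0 bound=2 product=5
t=10: arr=0 -> substrate=0 bound=2 product=5
t=11: arr=1 -> substrate=0 bound=1 product=7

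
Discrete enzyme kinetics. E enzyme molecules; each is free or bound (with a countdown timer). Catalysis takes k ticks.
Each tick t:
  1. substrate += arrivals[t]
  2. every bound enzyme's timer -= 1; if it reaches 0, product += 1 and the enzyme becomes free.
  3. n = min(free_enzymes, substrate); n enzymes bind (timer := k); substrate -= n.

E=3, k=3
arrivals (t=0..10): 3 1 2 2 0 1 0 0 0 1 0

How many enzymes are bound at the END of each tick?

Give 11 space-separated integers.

t=0: arr=3 -> substrate=0 bound=3 product=0
t=1: arr=1 -> substrate=1 bound=3 product=0
t=2: arr=2 -> substrate=3 bound=3 product=0
t=3: arr=2 -> substrate=2 bound=3 product=3
t=4: arr=0 -> substrate=2 bound=3 product=3
t=5: arr=1 -> substrate=3 bound=3 product=3
t=6: arr=0 -> substrate=0 bound=3 product=6
t=7: arr=0 -> substrate=0 bound=3 product=6
t=8: arr=0 -> substrate=0 bound=3 product=6
t=9: arr=1 -> substrate=0 bound=1 product=9
t=10: arr=0 -> substrate=0 bound=1 product=9

Answer: 3 3 3 3 3 3 3 3 3 1 1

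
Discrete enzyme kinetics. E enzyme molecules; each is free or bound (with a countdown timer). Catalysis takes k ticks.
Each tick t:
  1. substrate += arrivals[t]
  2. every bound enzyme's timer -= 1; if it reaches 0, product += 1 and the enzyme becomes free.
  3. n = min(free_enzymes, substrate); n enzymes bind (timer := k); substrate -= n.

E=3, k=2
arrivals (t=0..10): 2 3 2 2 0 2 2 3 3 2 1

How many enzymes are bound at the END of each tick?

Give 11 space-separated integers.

Answer: 2 3 3 3 3 3 3 3 3 3 3

Derivation:
t=0: arr=2 -> substrate=0 bound=2 product=0
t=1: arr=3 -> substrate=2 bound=3 product=0
t=2: arr=2 -> substrate=2 bound=3 product=2
t=3: arr=2 -> substrate=3 bound=3 product=3
t=4: arr=0 -> substrate=1 bound=3 product=5
t=5: arr=2 -> substrate=2 bound=3 product=6
t=6: arr=2 -> substrate=2 bound=3 product=8
t=7: arr=3 -> substrate=4 bound=3 product=9
t=8: arr=3 -> substrate=5 bound=3 product=11
t=9: arr=2 -> substrate=6 bound=3 product=12
t=10: arr=1 -> substrate=5 bound=3 product=14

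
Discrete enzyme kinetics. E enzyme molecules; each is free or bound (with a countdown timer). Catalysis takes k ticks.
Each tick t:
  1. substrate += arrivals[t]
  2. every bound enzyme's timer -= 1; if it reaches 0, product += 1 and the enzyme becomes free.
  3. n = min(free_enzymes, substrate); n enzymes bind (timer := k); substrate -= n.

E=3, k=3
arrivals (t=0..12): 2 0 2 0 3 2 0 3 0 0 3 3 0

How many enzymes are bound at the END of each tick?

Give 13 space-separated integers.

Answer: 2 2 3 2 3 3 3 3 3 3 3 3 3

Derivation:
t=0: arr=2 -> substrate=0 bound=2 product=0
t=1: arr=0 -> substrate=0 bound=2 product=0
t=2: arr=2 -> substrate=1 bound=3 product=0
t=3: arr=0 -> substrate=0 bound=2 product=2
t=4: arr=3 -> substrate=2 bound=3 product=2
t=5: arr=2 -> substrate=3 bound=3 product=3
t=6: arr=0 -> substrate=2 bound=3 product=4
t=7: arr=3 -> substrate=4 bound=3 product=5
t=8: arr=0 -> substrate=3 bound=3 product=6
t=9: arr=0 -> substrate=2 bound=3 product=7
t=10: arr=3 -> substrate=4 bound=3 product=8
t=11: arr=3 -> substrate=6 bound=3 product=9
t=12: arr=0 -> substrate=5 bound=3 product=10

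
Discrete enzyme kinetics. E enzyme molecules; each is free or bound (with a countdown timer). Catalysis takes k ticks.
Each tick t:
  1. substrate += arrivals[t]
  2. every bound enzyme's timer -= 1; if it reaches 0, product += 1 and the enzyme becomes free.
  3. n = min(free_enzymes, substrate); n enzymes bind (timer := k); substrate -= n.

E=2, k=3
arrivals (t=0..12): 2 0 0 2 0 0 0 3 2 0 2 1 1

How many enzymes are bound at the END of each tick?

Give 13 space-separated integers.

Answer: 2 2 2 2 2 2 0 2 2 2 2 2 2

Derivation:
t=0: arr=2 -> substrate=0 bound=2 product=0
t=1: arr=0 -> substrate=0 bound=2 product=0
t=2: arr=0 -> substrate=0 bound=2 product=0
t=3: arr=2 -> substrate=0 bound=2 product=2
t=4: arr=0 -> substrate=0 bound=2 product=2
t=5: arr=0 -> substrate=0 bound=2 product=2
t=6: arr=0 -> substrate=0 bound=0 product=4
t=7: arr=3 -> substrate=1 bound=2 product=4
t=8: arr=2 -> substrate=3 bound=2 product=4
t=9: arr=0 -> substrate=3 bound=2 product=4
t=10: arr=2 -> substrate=3 bound=2 product=6
t=11: arr=1 -> substrate=4 bound=2 product=6
t=12: arr=1 -> substrate=5 bound=2 product=6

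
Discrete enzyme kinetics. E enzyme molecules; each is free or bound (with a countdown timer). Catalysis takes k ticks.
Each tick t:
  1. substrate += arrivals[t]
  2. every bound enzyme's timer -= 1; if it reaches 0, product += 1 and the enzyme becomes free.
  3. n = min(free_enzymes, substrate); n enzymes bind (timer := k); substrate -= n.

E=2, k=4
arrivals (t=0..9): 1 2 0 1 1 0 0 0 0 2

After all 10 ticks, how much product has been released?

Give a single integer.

Answer: 4

Derivation:
t=0: arr=1 -> substrate=0 bound=1 product=0
t=1: arr=2 -> substrate=1 bound=2 product=0
t=2: arr=0 -> substrate=1 bound=2 product=0
t=3: arr=1 -> substrate=2 bound=2 product=0
t=4: arr=1 -> substrate=2 bound=2 product=1
t=5: arr=0 -> substrate=1 bound=2 product=2
t=6: arr=0 -> substrate=1 bound=2 product=2
t=7: arr=0 -> substrate=1 bound=2 product=2
t=8: arr=0 -> substrate=0 bound=2 product=3
t=9: arr=2 -> substrate=1 bound=2 product=4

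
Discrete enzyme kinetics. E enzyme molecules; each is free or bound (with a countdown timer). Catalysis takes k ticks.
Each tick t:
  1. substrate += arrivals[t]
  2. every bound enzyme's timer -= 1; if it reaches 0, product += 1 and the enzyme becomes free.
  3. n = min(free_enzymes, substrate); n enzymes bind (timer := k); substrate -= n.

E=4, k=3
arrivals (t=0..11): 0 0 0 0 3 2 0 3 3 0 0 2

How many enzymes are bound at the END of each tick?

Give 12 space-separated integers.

Answer: 0 0 0 0 3 4 4 4 4 4 4 4

Derivation:
t=0: arr=0 -> substrate=0 bound=0 product=0
t=1: arr=0 -> substrate=0 bound=0 product=0
t=2: arr=0 -> substrate=0 bound=0 product=0
t=3: arr=0 -> substrate=0 bound=0 product=0
t=4: arr=3 -> substrate=0 bound=3 product=0
t=5: arr=2 -> substrate=1 bound=4 product=0
t=6: arr=0 -> substrate=1 bound=4 product=0
t=7: arr=3 -> substrate=1 bound=4 product=3
t=8: arr=3 -> substrate=3 bound=4 product=4
t=9: arr=0 -> substrate=3 bound=4 product=4
t=10: arr=0 -> substrate=0 bound=4 product=7
t=11: arr=2 -> substrate=1 bound=4 product=8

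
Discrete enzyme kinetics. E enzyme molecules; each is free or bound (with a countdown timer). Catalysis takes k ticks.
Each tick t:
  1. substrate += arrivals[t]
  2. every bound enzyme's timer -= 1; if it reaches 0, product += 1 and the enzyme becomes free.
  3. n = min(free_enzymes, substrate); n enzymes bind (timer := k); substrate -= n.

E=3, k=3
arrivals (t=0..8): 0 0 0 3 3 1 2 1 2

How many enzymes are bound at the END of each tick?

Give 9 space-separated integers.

t=0: arr=0 -> substrate=0 bound=0 product=0
t=1: arr=0 -> substrate=0 bound=0 product=0
t=2: arr=0 -> substrate=0 bound=0 product=0
t=3: arr=3 -> substrate=0 bound=3 product=0
t=4: arr=3 -> substrate=3 bound=3 product=0
t=5: arr=1 -> substrate=4 bound=3 product=0
t=6: arr=2 -> substrate=3 bound=3 product=3
t=7: arr=1 -> substrate=4 bound=3 product=3
t=8: arr=2 -> substrate=6 bound=3 product=3

Answer: 0 0 0 3 3 3 3 3 3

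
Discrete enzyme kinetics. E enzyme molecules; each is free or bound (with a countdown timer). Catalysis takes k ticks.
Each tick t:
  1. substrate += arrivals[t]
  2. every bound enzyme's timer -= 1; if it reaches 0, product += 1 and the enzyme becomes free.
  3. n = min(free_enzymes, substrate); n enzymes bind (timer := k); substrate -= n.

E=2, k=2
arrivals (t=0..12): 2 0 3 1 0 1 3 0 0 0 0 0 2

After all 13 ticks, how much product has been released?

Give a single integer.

t=0: arr=2 -> substrate=0 bound=2 product=0
t=1: arr=0 -> substrate=0 bound=2 product=0
t=2: arr=3 -> substrate=1 bound=2 product=2
t=3: arr=1 -> substrate=2 bound=2 product=2
t=4: arr=0 -> substrate=0 bound=2 product=4
t=5: arr=1 -> substrate=1 bound=2 product=4
t=6: arr=3 -> substrate=2 bound=2 product=6
t=7: arr=0 -> substrate=2 bound=2 product=6
t=8: arr=0 -> substrate=0 bound=2 product=8
t=9: arr=0 -> substrate=0 bound=2 product=8
t=10: arr=0 -> substrate=0 bound=0 product=10
t=11: arr=0 -> substrate=0 bound=0 product=10
t=12: arr=2 -> substrate=0 bound=2 product=10

Answer: 10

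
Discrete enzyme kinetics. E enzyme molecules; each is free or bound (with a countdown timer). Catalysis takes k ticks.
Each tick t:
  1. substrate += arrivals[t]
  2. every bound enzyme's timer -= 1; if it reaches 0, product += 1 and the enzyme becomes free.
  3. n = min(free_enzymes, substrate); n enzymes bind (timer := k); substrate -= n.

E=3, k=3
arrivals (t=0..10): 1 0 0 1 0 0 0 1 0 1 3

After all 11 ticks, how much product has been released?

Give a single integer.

t=0: arr=1 -> substrate=0 bound=1 product=0
t=1: arr=0 -> substrate=0 bound=1 product=0
t=2: arr=0 -> substrate=0 bound=1 product=0
t=3: arr=1 -> substrate=0 bound=1 product=1
t=4: arr=0 -> substrate=0 bound=1 product=1
t=5: arr=0 -> substrate=0 bound=1 product=1
t=6: arr=0 -> substrate=0 bound=0 product=2
t=7: arr=1 -> substrate=0 bound=1 product=2
t=8: arr=0 -> substrate=0 bound=1 product=2
t=9: arr=1 -> substrate=0 bound=2 product=2
t=10: arr=3 -> substrate=1 bound=3 product=3

Answer: 3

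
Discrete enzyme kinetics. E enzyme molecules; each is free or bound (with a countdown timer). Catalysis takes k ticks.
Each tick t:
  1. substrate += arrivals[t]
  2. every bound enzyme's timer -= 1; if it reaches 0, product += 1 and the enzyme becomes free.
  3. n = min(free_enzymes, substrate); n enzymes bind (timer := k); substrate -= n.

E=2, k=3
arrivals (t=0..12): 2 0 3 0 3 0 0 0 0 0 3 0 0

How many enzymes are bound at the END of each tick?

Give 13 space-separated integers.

t=0: arr=2 -> substrate=0 bound=2 product=0
t=1: arr=0 -> substrate=0 bound=2 product=0
t=2: arr=3 -> substrate=3 bound=2 product=0
t=3: arr=0 -> substrate=1 bound=2 product=2
t=4: arr=3 -> substrate=4 bound=2 product=2
t=5: arr=0 -> substrate=4 bound=2 product=2
t=6: arr=0 -> substrate=2 bound=2 product=4
t=7: arr=0 -> substrate=2 bound=2 product=4
t=8: arr=0 -> substrate=2 bound=2 product=4
t=9: arr=0 -> substrate=0 bound=2 product=6
t=10: arr=3 -> substrate=3 bound=2 product=6
t=11: arr=0 -> substrate=3 bound=2 product=6
t=12: arr=0 -> substrate=1 bound=2 product=8

Answer: 2 2 2 2 2 2 2 2 2 2 2 2 2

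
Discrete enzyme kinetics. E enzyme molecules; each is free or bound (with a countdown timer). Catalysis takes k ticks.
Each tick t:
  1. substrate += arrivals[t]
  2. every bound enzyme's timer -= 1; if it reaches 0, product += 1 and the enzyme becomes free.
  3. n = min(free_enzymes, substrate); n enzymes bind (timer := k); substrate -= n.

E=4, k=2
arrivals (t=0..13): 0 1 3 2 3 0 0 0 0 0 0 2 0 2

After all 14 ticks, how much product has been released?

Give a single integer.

t=0: arr=0 -> substrate=0 bound=0 product=0
t=1: arr=1 -> substrate=0 bound=1 product=0
t=2: arr=3 -> substrate=0 bound=4 product=0
t=3: arr=2 -> substrate=1 bound=4 product=1
t=4: arr=3 -> substrate=1 bound=4 product=4
t=5: arr=0 -> substrate=0 bound=4 product=5
t=6: arr=0 -> substrate=0 bound=1 product=8
t=7: arr=0 -> substrate=0 bound=0 product=9
t=8: arr=0 -> substrate=0 bound=0 product=9
t=9: arr=0 -> substrate=0 bound=0 product=9
t=10: arr=0 -> substrate=0 bound=0 product=9
t=11: arr=2 -> substrate=0 bound=2 product=9
t=12: arr=0 -> substrate=0 bound=2 product=9
t=13: arr=2 -> substrate=0 bound=2 product=11

Answer: 11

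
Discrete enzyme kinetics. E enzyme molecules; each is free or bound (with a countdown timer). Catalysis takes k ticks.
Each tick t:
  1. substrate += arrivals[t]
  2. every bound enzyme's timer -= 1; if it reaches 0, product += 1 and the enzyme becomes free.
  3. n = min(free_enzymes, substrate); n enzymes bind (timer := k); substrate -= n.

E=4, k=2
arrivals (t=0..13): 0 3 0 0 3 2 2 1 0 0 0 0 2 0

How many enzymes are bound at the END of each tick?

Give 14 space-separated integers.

Answer: 0 3 3 0 3 4 4 4 1 0 0 0 2 2

Derivation:
t=0: arr=0 -> substrate=0 bound=0 product=0
t=1: arr=3 -> substrate=0 bound=3 product=0
t=2: arr=0 -> substrate=0 bound=3 product=0
t=3: arr=0 -> substrate=0 bound=0 product=3
t=4: arr=3 -> substrate=0 bound=3 product=3
t=5: arr=2 -> substrate=1 bound=4 product=3
t=6: arr=2 -> substrate=0 bound=4 product=6
t=7: arr=1 -> substrate=0 bound=4 product=7
t=8: arr=0 -> substrate=0 bound=1 product=10
t=9: arr=0 -> substrate=0 bound=0 product=11
t=10: arr=0 -> substrate=0 bound=0 product=11
t=11: arr=0 -> substrate=0 bound=0 product=11
t=12: arr=2 -> substrate=0 bound=2 product=11
t=13: arr=0 -> substrate=0 bound=2 product=11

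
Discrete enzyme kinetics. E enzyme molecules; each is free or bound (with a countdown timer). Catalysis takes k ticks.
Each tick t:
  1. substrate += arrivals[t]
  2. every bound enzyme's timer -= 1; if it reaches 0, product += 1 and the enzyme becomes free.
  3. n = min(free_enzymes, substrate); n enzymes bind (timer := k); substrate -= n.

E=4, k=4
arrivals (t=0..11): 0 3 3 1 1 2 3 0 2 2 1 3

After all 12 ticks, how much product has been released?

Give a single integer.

Answer: 8

Derivation:
t=0: arr=0 -> substrate=0 bound=0 product=0
t=1: arr=3 -> substrate=0 bound=3 product=0
t=2: arr=3 -> substrate=2 bound=4 product=0
t=3: arr=1 -> substrate=3 bound=4 product=0
t=4: arr=1 -> substrate=4 bound=4 product=0
t=5: arr=2 -> substrate=3 bound=4 product=3
t=6: arr=3 -> substrate=5 bound=4 product=4
t=7: arr=0 -> substrate=5 bound=4 product=4
t=8: arr=2 -> substrate=7 bound=4 product=4
t=9: arr=2 -> substrate=6 bound=4 product=7
t=10: arr=1 -> substrate=6 bound=4 product=8
t=11: arr=3 -> substrate=9 bound=4 product=8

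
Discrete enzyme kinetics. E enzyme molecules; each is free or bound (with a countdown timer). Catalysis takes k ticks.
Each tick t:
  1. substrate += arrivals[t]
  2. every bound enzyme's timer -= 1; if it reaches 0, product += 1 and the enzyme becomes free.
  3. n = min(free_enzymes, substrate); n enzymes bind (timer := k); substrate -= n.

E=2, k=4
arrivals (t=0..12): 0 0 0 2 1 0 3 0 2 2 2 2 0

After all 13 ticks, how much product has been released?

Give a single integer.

t=0: arr=0 -> substrate=0 bound=0 product=0
t=1: arr=0 -> substrate=0 bound=0 product=0
t=2: arr=0 -> substrate=0 bound=0 product=0
t=3: arr=2 -> substrate=0 bound=2 product=0
t=4: arr=1 -> substrate=1 bound=2 product=0
t=5: arr=0 -> substrate=1 bound=2 product=0
t=6: arr=3 -> substrate=4 bound=2 product=0
t=7: arr=0 -> substrate=2 bound=2 product=2
t=8: arr=2 -> substrate=4 bound=2 product=2
t=9: arr=2 -> substrate=6 bound=2 product=2
t=10: arr=2 -> substrate=8 bound=2 product=2
t=11: arr=2 -> substrate=8 bound=2 product=4
t=12: arr=0 -> substrate=8 bound=2 product=4

Answer: 4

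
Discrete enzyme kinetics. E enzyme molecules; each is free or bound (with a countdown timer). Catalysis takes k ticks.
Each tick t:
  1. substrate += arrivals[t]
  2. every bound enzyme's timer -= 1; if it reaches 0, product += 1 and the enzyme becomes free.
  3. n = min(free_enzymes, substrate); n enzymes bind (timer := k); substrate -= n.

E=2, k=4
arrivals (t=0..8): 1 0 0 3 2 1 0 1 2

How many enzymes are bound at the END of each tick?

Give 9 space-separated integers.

t=0: arr=1 -> substrate=0 bound=1 product=0
t=1: arr=0 -> substrate=0 bound=1 product=0
t=2: arr=0 -> substrate=0 bound=1 product=0
t=3: arr=3 -> substrate=2 bound=2 product=0
t=4: arr=2 -> substrate=3 bound=2 product=1
t=5: arr=1 -> substrate=4 bound=2 product=1
t=6: arr=0 -> substrate=4 bound=2 product=1
t=7: arr=1 -> substrate=4 bound=2 product=2
t=8: arr=2 -> substrate=5 bound=2 product=3

Answer: 1 1 1 2 2 2 2 2 2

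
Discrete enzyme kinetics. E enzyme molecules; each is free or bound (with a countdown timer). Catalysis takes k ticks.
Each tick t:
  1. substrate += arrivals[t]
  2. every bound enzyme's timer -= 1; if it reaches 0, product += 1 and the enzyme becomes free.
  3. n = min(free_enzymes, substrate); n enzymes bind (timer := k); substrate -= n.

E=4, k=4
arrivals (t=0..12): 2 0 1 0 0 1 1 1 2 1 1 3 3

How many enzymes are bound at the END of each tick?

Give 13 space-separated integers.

Answer: 2 2 3 3 1 2 2 3 4 4 4 4 4

Derivation:
t=0: arr=2 -> substrate=0 bound=2 product=0
t=1: arr=0 -> substrate=0 bound=2 product=0
t=2: arr=1 -> substrate=0 bound=3 product=0
t=3: arr=0 -> substrate=0 bound=3 product=0
t=4: arr=0 -> substrate=0 bound=1 product=2
t=5: arr=1 -> substrate=0 bound=2 product=2
t=6: arr=1 -> substrate=0 bound=2 product=3
t=7: arr=1 -> substrate=0 bound=3 product=3
t=8: arr=2 -> substrate=1 bound=4 product=3
t=9: arr=1 -> substrate=1 bound=4 product=4
t=10: arr=1 -> substrate=1 bound=4 product=5
t=11: arr=3 -> substrate=3 bound=4 product=6
t=12: arr=3 -> substrate=5 bound=4 product=7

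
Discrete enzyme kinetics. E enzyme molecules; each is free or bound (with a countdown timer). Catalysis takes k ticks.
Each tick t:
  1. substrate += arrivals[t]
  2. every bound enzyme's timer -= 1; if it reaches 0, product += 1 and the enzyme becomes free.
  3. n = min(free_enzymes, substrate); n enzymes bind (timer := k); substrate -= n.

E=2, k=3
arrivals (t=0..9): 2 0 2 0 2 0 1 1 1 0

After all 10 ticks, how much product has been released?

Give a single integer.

Answer: 6

Derivation:
t=0: arr=2 -> substrate=0 bound=2 product=0
t=1: arr=0 -> substrate=0 bound=2 product=0
t=2: arr=2 -> substrate=2 bound=2 product=0
t=3: arr=0 -> substrate=0 bound=2 product=2
t=4: arr=2 -> substrate=2 bound=2 product=2
t=5: arr=0 -> substrate=2 bound=2 product=2
t=6: arr=1 -> substrate=1 bound=2 product=4
t=7: arr=1 -> substrate=2 bound=2 product=4
t=8: arr=1 -> substrate=3 bound=2 product=4
t=9: arr=0 -> substrate=1 bound=2 product=6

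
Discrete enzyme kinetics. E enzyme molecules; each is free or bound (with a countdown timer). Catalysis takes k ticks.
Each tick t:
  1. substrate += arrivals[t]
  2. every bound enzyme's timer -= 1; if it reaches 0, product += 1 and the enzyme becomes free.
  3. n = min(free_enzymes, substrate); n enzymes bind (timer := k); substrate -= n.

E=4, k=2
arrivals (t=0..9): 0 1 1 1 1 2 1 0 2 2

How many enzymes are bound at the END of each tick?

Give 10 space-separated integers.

Answer: 0 1 2 2 2 3 3 1 2 4

Derivation:
t=0: arr=0 -> substrate=0 bound=0 product=0
t=1: arr=1 -> substrate=0 bound=1 product=0
t=2: arr=1 -> substrate=0 bound=2 product=0
t=3: arr=1 -> substrate=0 bound=2 product=1
t=4: arr=1 -> substrate=0 bound=2 product=2
t=5: arr=2 -> substrate=0 bound=3 product=3
t=6: arr=1 -> substrate=0 bound=3 product=4
t=7: arr=0 -> substrate=0 bound=1 product=6
t=8: arr=2 -> substrate=0 bound=2 product=7
t=9: arr=2 -> substrate=0 bound=4 product=7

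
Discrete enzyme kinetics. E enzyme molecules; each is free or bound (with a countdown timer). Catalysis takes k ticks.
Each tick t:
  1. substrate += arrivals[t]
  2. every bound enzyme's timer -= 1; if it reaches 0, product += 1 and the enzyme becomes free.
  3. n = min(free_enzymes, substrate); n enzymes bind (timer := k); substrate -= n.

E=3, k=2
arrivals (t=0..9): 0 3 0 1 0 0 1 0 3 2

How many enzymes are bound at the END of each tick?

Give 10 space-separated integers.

t=0: arr=0 -> substrate=0 bound=0 product=0
t=1: arr=3 -> substrate=0 bound=3 product=0
t=2: arr=0 -> substrate=0 bound=3 product=0
t=3: arr=1 -> substrate=0 bound=1 product=3
t=4: arr=0 -> substrate=0 bound=1 product=3
t=5: arr=0 -> substrate=0 bound=0 product=4
t=6: arr=1 -> substrate=0 bound=1 product=4
t=7: arr=0 -> substrate=0 bound=1 product=4
t=8: arr=3 -> substrate=0 bound=3 product=5
t=9: arr=2 -> substrate=2 bound=3 product=5

Answer: 0 3 3 1 1 0 1 1 3 3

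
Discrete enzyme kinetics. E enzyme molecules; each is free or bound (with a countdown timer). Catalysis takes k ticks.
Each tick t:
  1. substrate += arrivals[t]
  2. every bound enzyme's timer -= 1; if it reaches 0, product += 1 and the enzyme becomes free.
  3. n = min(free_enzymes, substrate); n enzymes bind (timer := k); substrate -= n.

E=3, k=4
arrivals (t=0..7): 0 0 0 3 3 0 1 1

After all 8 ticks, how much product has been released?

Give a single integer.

Answer: 3

Derivation:
t=0: arr=0 -> substrate=0 bound=0 product=0
t=1: arr=0 -> substrate=0 bound=0 product=0
t=2: arr=0 -> substrate=0 bound=0 product=0
t=3: arr=3 -> substrate=0 bound=3 product=0
t=4: arr=3 -> substrate=3 bound=3 product=0
t=5: arr=0 -> substrate=3 bound=3 product=0
t=6: arr=1 -> substrate=4 bound=3 product=0
t=7: arr=1 -> substrate=2 bound=3 product=3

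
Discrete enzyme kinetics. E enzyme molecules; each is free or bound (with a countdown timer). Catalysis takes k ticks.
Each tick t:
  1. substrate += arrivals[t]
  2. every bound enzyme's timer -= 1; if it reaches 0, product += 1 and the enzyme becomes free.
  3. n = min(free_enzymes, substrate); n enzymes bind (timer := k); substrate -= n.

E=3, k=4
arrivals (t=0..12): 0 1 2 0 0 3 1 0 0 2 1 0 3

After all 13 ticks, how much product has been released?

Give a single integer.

t=0: arr=0 -> substrate=0 bound=0 product=0
t=1: arr=1 -> substrate=0 bound=1 product=0
t=2: arr=2 -> substrate=0 bound=3 product=0
t=3: arr=0 -> substrate=0 bound=3 product=0
t=4: arr=0 -> substrate=0 bound=3 product=0
t=5: arr=3 -> substrate=2 bound=3 product=1
t=6: arr=1 -> substrate=1 bound=3 product=3
t=7: arr=0 -> substrate=1 bound=3 product=3
t=8: arr=0 -> substrate=1 bound=3 product=3
t=9: arr=2 -> substrate=2 bound=3 product=4
t=10: arr=1 -> substrate=1 bound=3 product=6
t=11: arr=0 -> substrate=1 bound=3 product=6
t=12: arr=3 -> substrate=4 bound=3 product=6

Answer: 6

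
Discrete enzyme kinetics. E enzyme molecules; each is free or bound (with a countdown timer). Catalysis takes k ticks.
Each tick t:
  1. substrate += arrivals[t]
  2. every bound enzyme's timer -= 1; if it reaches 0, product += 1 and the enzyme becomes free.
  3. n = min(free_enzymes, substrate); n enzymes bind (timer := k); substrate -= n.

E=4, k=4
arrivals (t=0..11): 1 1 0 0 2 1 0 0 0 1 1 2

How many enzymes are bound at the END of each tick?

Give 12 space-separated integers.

t=0: arr=1 -> substrate=0 bound=1 product=0
t=1: arr=1 -> substrate=0 bound=2 product=0
t=2: arr=0 -> substrate=0 bound=2 product=0
t=3: arr=0 -> substrate=0 bound=2 product=0
t=4: arr=2 -> substrate=0 bound=3 product=1
t=5: arr=1 -> substrate=0 bound=3 product=2
t=6: arr=0 -> substrate=0 bound=3 product=2
t=7: arr=0 -> substrate=0 bound=3 product=2
t=8: arr=0 -> substrate=0 bound=1 product=4
t=9: arr=1 -> substrate=0 bound=1 product=5
t=10: arr=1 -> substrate=0 bound=2 product=5
t=11: arr=2 -> substrate=0 bound=4 product=5

Answer: 1 2 2 2 3 3 3 3 1 1 2 4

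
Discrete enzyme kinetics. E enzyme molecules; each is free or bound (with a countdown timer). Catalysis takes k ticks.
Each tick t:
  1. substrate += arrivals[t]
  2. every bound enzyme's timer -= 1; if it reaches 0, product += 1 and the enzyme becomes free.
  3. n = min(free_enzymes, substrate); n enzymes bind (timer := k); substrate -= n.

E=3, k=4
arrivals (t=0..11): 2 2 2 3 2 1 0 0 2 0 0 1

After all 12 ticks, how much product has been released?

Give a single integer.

Answer: 6

Derivation:
t=0: arr=2 -> substrate=0 bound=2 product=0
t=1: arr=2 -> substrate=1 bound=3 product=0
t=2: arr=2 -> substrate=3 bound=3 product=0
t=3: arr=3 -> substrate=6 bound=3 product=0
t=4: arr=2 -> substrate=6 bound=3 product=2
t=5: arr=1 -> substrate=6 bound=3 product=3
t=6: arr=0 -> substrate=6 bound=3 product=3
t=7: arr=0 -> substrate=6 bound=3 product=3
t=8: arr=2 -> substrate=6 bound=3 product=5
t=9: arr=0 -> substrate=5 bound=3 product=6
t=10: arr=0 -> substrate=5 bound=3 product=6
t=11: arr=1 -> substrate=6 bound=3 product=6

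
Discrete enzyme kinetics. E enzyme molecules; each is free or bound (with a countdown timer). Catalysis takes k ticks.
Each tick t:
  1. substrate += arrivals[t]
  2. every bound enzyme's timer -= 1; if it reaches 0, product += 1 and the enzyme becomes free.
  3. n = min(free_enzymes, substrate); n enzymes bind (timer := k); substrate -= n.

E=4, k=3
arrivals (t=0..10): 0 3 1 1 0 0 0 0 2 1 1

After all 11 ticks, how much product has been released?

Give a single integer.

Answer: 5

Derivation:
t=0: arr=0 -> substrate=0 bound=0 product=0
t=1: arr=3 -> substrate=0 bound=3 product=0
t=2: arr=1 -> substrate=0 bound=4 product=0
t=3: arr=1 -> substrate=1 bound=4 product=0
t=4: arr=0 -> substrate=0 bound=2 product=3
t=5: arr=0 -> substrate=0 bound=1 product=4
t=6: arr=0 -> substrate=0 bound=1 product=4
t=7: arr=0 -> substrate=0 bound=0 product=5
t=8: arr=2 -> substrate=0 bound=2 product=5
t=9: arr=1 -> substrate=0 bound=3 product=5
t=10: arr=1 -> substrate=0 bound=4 product=5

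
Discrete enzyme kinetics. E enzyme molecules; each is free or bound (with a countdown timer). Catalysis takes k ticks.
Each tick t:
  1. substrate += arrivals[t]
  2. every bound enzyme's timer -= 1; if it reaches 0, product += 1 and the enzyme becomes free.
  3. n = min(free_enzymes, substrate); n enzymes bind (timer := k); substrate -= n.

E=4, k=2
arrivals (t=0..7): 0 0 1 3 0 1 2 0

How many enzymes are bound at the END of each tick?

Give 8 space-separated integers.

Answer: 0 0 1 4 3 1 3 2

Derivation:
t=0: arr=0 -> substrate=0 bound=0 product=0
t=1: arr=0 -> substrate=0 bound=0 product=0
t=2: arr=1 -> substrate=0 bound=1 product=0
t=3: arr=3 -> substrate=0 bound=4 product=0
t=4: arr=0 -> substrate=0 bound=3 product=1
t=5: arr=1 -> substrate=0 bound=1 product=4
t=6: arr=2 -> substrate=0 bound=3 product=4
t=7: arr=0 -> substrate=0 bound=2 product=5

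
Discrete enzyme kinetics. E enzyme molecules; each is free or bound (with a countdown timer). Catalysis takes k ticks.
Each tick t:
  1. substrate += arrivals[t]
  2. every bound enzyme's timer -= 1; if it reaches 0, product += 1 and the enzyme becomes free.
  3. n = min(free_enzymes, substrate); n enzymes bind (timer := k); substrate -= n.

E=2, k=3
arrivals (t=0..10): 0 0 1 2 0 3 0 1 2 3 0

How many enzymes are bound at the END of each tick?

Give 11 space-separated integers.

t=0: arr=0 -> substrate=0 bound=0 product=0
t=1: arr=0 -> substrate=0 bound=0 product=0
t=2: arr=1 -> substrate=0 bound=1 product=0
t=3: arr=2 -> substrate=1 bound=2 product=0
t=4: arr=0 -> substrate=1 bound=2 product=0
t=5: arr=3 -> substrate=3 bound=2 product=1
t=6: arr=0 -> substrate=2 bound=2 product=2
t=7: arr=1 -> substrate=3 bound=2 product=2
t=8: arr=2 -> substrate=4 bound=2 product=3
t=9: arr=3 -> substrate=6 bound=2 product=4
t=10: arr=0 -> substrate=6 bound=2 product=4

Answer: 0 0 1 2 2 2 2 2 2 2 2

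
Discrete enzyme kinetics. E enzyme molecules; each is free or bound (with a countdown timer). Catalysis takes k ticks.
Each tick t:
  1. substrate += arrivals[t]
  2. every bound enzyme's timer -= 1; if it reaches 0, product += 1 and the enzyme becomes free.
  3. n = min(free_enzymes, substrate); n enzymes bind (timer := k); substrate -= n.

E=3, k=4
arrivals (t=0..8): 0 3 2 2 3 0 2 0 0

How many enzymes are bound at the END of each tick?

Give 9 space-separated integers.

Answer: 0 3 3 3 3 3 3 3 3

Derivation:
t=0: arr=0 -> substrate=0 bound=0 product=0
t=1: arr=3 -> substrate=0 bound=3 product=0
t=2: arr=2 -> substrate=2 bound=3 product=0
t=3: arr=2 -> substrate=4 bound=3 product=0
t=4: arr=3 -> substrate=7 bound=3 product=0
t=5: arr=0 -> substrate=4 bound=3 product=3
t=6: arr=2 -> substrate=6 bound=3 product=3
t=7: arr=0 -> substrate=6 bound=3 product=3
t=8: arr=0 -> substrate=6 bound=3 product=3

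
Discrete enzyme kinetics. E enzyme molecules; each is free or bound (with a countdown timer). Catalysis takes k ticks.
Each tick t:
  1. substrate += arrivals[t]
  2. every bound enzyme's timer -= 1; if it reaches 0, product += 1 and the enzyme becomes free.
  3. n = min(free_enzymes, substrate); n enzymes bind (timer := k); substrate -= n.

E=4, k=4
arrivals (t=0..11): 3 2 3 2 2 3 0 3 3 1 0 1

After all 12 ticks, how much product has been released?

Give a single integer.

Answer: 8

Derivation:
t=0: arr=3 -> substrate=0 bound=3 product=0
t=1: arr=2 -> substrate=1 bound=4 product=0
t=2: arr=3 -> substrate=4 bound=4 product=0
t=3: arr=2 -> substrate=6 bound=4 product=0
t=4: arr=2 -> substrate=5 bound=4 product=3
t=5: arr=3 -> substrate=7 bound=4 product=4
t=6: arr=0 -> substrate=7 bound=4 product=4
t=7: arr=3 -> substrate=10 bound=4 product=4
t=8: arr=3 -> substrate=10 bound=4 product=7
t=9: arr=1 -> substrate=10 bound=4 product=8
t=10: arr=0 -> substrate=10 bound=4 product=8
t=11: arr=1 -> substrate=11 bound=4 product=8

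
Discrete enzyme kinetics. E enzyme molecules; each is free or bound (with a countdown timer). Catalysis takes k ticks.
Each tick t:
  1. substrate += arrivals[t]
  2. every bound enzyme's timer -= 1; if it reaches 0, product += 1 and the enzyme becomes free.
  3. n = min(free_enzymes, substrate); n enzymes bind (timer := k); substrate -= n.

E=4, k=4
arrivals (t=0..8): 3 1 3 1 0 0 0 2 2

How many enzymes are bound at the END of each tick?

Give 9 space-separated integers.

Answer: 3 4 4 4 4 4 4 4 4

Derivation:
t=0: arr=3 -> substrate=0 bound=3 product=0
t=1: arr=1 -> substrate=0 bound=4 product=0
t=2: arr=3 -> substrate=3 bound=4 product=0
t=3: arr=1 -> substrate=4 bound=4 product=0
t=4: arr=0 -> substrate=1 bound=4 product=3
t=5: arr=0 -> substrate=0 bound=4 product=4
t=6: arr=0 -> substrate=0 bound=4 product=4
t=7: arr=2 -> substrate=2 bound=4 product=4
t=8: arr=2 -> substrate=1 bound=4 product=7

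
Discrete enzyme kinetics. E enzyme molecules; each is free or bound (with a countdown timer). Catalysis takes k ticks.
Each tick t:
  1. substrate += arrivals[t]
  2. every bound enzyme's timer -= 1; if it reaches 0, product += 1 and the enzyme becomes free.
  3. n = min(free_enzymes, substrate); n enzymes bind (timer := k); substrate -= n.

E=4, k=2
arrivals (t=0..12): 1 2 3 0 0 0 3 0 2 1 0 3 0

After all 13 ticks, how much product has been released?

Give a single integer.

t=0: arr=1 -> substrate=0 bound=1 product=0
t=1: arr=2 -> substrate=0 bound=3 product=0
t=2: arr=3 -> substrate=1 bound=4 product=1
t=3: arr=0 -> substrate=0 bound=3 product=3
t=4: arr=0 -> substrate=0 bound=1 product=5
t=5: arr=0 -> substrate=0 bound=0 product=6
t=6: arr=3 -> substrate=0 bound=3 product=6
t=7: arr=0 -> substrate=0 bound=3 product=6
t=8: arr=2 -> substrate=0 bound=2 product=9
t=9: arr=1 -> substrate=0 bound=3 product=9
t=10: arr=0 -> substrate=0 bound=1 product=11
t=11: arr=3 -> substrate=0 bound=3 product=12
t=12: arr=0 -> substrate=0 bound=3 product=12

Answer: 12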